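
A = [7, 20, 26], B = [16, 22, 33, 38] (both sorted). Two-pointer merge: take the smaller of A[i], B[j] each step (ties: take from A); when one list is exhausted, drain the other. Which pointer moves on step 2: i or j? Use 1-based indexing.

i=1 j=1: A[i]=7<=B[j]=16 take 7, i++
i=2 j=1: A[i]=20>B[j]=16 take 16, j++

j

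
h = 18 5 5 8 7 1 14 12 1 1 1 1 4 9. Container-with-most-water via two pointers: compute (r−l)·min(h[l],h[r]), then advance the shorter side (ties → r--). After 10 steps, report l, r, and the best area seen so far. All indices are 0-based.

[0,13] min(18,9)*13=117 best=117 * → r--
[0,12] min(18,4)*12=48 best=117 → r--
[0,11] min(18,1)*11=11 best=117 → r--
[0,10] min(18,1)*10=10 best=117 → r--
[0,9] min(18,1)*9=9 best=117 → r--
[0,8] min(18,1)*8=8 best=117 → r--
[0,7] min(18,12)*7=84 best=117 → r--
[0,6] min(18,14)*6=84 best=117 → r--
[0,5] min(18,1)*5=5 best=117 → r--
[0,4] min(18,7)*4=28 best=117 → r--

l=0, r=3, best area=117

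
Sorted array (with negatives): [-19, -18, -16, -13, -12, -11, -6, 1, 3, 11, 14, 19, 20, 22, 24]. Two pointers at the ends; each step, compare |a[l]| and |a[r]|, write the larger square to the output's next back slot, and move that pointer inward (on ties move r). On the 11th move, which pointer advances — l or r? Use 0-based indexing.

l=0 r=14: |-19|<=|24| out[14]=576, r--
l=0 r=13: |-19|<=|22| out[13]=484, r--
l=0 r=12: |-19|<=|20| out[12]=400, r--
l=0 r=11: |-19|<=|19| out[11]=361, r--
l=0 r=10: |-19|>|14| out[10]=361, l++
l=1 r=10: |-18|>|14| out[9]=324, l++
l=2 r=10: |-16|>|14| out[8]=256, l++
l=3 r=10: |-13|<=|14| out[7]=196, r--
l=3 r=9: |-13|>|11| out[6]=169, l++
l=4 r=9: |-12|>|11| out[5]=144, l++
l=5 r=9: |-11|<=|11| out[4]=121, r--

r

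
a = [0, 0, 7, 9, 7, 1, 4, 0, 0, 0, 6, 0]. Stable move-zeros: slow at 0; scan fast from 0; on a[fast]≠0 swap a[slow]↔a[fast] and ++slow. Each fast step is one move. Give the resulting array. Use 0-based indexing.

slow=0 fast=0: a[fast]=0, fast++
slow=0 fast=1: a[fast]=0, fast++
slow=0 fast=2: a[fast]=7≠0 swap→a[0]=7, slow++,fast++
slow=1 fast=3: a[fast]=9≠0 swap→a[1]=9, slow++,fast++
slow=2 fast=4: a[fast]=7≠0 swap→a[2]=7, slow++,fast++
slow=3 fast=5: a[fast]=1≠0 swap→a[3]=1, slow++,fast++
slow=4 fast=6: a[fast]=4≠0 swap→a[4]=4, slow++,fast++
slow=5 fast=7: a[fast]=0, fast++
slow=5 fast=8: a[fast]=0, fast++
slow=5 fast=9: a[fast]=0, fast++
slow=5 fast=10: a[fast]=6≠0 swap→a[5]=6, slow++,fast++
slow=6 fast=11: a[fast]=0, fast++

[7, 9, 7, 1, 4, 6, 0, 0, 0, 0, 0, 0]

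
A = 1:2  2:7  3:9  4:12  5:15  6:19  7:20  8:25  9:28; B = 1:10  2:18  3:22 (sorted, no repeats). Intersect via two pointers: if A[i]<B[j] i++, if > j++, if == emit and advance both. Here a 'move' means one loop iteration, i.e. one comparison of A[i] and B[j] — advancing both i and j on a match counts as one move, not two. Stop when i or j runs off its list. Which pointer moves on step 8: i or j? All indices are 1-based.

i

i=1 j=1: 2<10, i++
i=2 j=1: 7<10, i++
i=3 j=1: 9<10, i++
i=4 j=1: 12>10, j++
i=4 j=2: 12<18, i++
i=5 j=2: 15<18, i++
i=6 j=2: 19>18, j++
i=6 j=3: 19<22, i++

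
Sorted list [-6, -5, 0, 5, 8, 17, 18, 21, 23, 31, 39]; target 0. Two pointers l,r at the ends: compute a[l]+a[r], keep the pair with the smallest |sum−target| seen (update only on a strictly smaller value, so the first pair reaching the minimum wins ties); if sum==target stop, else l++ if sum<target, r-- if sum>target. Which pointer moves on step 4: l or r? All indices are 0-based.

l=0 r=10: -6+39=33 d=33 *, r--
l=0 r=9: -6+31=25 d=25 *, r--
l=0 r=8: -6+23=17 d=17 *, r--
l=0 r=7: -6+21=15 d=15 *, r--

r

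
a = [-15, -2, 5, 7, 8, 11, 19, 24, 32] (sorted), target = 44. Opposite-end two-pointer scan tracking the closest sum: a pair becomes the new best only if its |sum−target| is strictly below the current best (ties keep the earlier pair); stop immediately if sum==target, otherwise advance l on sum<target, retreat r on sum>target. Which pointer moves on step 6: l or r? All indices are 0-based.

l

[0,8] -15+32=17 d=27 * → l++
[1,8] -2+32=30 d=14 * → l++
[2,8] 5+32=37 d=7 * → l++
[3,8] 7+32=39 d=5 * → l++
[4,8] 8+32=40 d=4 * → l++
[5,8] 11+32=43 d=1 * → l++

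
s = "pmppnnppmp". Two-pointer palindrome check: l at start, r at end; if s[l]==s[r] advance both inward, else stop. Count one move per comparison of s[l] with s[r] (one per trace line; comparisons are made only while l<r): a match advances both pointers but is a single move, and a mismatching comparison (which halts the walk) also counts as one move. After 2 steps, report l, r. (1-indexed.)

l=3, r=8

[1,10] 'p'=='p' → l++,r--
[2,9] 'm'=='m' → l++,r--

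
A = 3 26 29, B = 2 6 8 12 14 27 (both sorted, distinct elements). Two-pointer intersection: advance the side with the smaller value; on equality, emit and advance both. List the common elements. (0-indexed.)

intersection = []

[i=0,j=0] 3>2 → j++
[i=0,j=1] 3<6 → i++
[i=1,j=1] 26>6 → j++
[i=1,j=2] 26>8 → j++
[i=1,j=3] 26>12 → j++
[i=1,j=4] 26>14 → j++
[i=1,j=5] 26<27 → i++
[i=2,j=5] 29>27 → j++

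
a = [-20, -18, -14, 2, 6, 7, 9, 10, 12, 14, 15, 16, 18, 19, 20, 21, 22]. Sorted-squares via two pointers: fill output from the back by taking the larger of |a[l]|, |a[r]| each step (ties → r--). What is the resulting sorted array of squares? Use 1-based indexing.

[1,17] |-20|<=|22| out[17]=484 → r--
[1,16] |-20|<=|21| out[16]=441 → r--
[1,15] |-20|<=|20| out[15]=400 → r--
[1,14] |-20|>|19| out[14]=400 → l++
[2,14] |-18|<=|19| out[13]=361 → r--
[2,13] |-18|<=|18| out[12]=324 → r--
[2,12] |-18|>|16| out[11]=324 → l++
[3,12] |-14|<=|16| out[10]=256 → r--
[3,11] |-14|<=|15| out[9]=225 → r--
[3,10] |-14|<=|14| out[8]=196 → r--
[3,9] |-14|>|12| out[7]=196 → l++
[4,9] |2|<=|12| out[6]=144 → r--
[4,8] |2|<=|10| out[5]=100 → r--
[4,7] |2|<=|9| out[4]=81 → r--
[4,6] |2|<=|7| out[3]=49 → r--
[4,5] |2|<=|6| out[2]=36 → r--
[4,4] |2|<=|2| out[1]=4 → r--

[4, 36, 49, 81, 100, 144, 196, 196, 225, 256, 324, 324, 361, 400, 400, 441, 484]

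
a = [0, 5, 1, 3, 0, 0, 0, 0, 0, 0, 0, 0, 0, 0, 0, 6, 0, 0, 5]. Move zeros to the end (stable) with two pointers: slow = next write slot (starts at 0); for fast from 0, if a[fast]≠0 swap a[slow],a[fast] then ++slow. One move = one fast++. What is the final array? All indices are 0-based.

(s=0,f=0) a[fast]=0 → fast++
(s=0,f=1) a[fast]=5≠0 swap→a[0]=5 → slow++,fast++
(s=1,f=2) a[fast]=1≠0 swap→a[1]=1 → slow++,fast++
(s=2,f=3) a[fast]=3≠0 swap→a[2]=3 → slow++,fast++
(s=3,f=4) a[fast]=0 → fast++
(s=3,f=5) a[fast]=0 → fast++
(s=3,f=6) a[fast]=0 → fast++
(s=3,f=7) a[fast]=0 → fast++
(s=3,f=8) a[fast]=0 → fast++
(s=3,f=9) a[fast]=0 → fast++
(s=3,f=10) a[fast]=0 → fast++
(s=3,f=11) a[fast]=0 → fast++
(s=3,f=12) a[fast]=0 → fast++
(s=3,f=13) a[fast]=0 → fast++
(s=3,f=14) a[fast]=0 → fast++
(s=3,f=15) a[fast]=6≠0 swap→a[3]=6 → slow++,fast++
(s=4,f=16) a[fast]=0 → fast++
(s=4,f=17) a[fast]=0 → fast++
(s=4,f=18) a[fast]=5≠0 swap→a[4]=5 → slow++,fast++

[5, 1, 3, 6, 5, 0, 0, 0, 0, 0, 0, 0, 0, 0, 0, 0, 0, 0, 0]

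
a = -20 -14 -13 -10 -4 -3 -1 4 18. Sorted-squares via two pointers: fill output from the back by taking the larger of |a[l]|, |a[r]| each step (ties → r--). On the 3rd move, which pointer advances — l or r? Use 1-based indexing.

l=1 r=9: |-20|>|18| out[9]=400, l++
l=2 r=9: |-14|<=|18| out[8]=324, r--
l=2 r=8: |-14|>|4| out[7]=196, l++

l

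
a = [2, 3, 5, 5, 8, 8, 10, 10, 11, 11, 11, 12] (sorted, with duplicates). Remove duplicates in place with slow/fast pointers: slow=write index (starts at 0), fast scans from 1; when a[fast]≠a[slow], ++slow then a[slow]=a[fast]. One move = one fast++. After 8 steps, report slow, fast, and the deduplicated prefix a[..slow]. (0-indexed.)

slow=0 fast=1: a[fast]=3≠a[slow]=2 write a[1]=3, slow++,fast++
slow=1 fast=2: a[fast]=5≠a[slow]=3 write a[2]=5, slow++,fast++
slow=2 fast=3: a[fast]=5=a[slow] dup, fast++
slow=2 fast=4: a[fast]=8≠a[slow]=5 write a[3]=8, slow++,fast++
slow=3 fast=5: a[fast]=8=a[slow] dup, fast++
slow=3 fast=6: a[fast]=10≠a[slow]=8 write a[4]=10, slow++,fast++
slow=4 fast=7: a[fast]=10=a[slow] dup, fast++
slow=4 fast=8: a[fast]=11≠a[slow]=10 write a[5]=11, slow++,fast++

slow=5, fast=9, prefix=[2, 3, 5, 8, 10, 11]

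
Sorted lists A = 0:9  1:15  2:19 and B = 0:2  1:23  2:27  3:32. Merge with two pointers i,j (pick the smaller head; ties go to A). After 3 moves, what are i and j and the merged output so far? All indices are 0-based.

i=2, j=1, merged so far=[2, 9, 15]

i=0 j=0: A[i]=9>B[j]=2 take 2, j++
i=0 j=1: A[i]=9<=B[j]=23 take 9, i++
i=1 j=1: A[i]=15<=B[j]=23 take 15, i++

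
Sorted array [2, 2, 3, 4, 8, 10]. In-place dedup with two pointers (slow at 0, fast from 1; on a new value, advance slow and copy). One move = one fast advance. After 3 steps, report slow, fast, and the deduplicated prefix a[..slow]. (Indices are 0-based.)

slow=2, fast=4, prefix=[2, 3, 4]

(s=0,f=1) a[fast]=2=a[slow] dup → fast++
(s=0,f=2) a[fast]=3≠a[slow]=2 write a[1]=3 → slow++,fast++
(s=1,f=3) a[fast]=4≠a[slow]=3 write a[2]=4 → slow++,fast++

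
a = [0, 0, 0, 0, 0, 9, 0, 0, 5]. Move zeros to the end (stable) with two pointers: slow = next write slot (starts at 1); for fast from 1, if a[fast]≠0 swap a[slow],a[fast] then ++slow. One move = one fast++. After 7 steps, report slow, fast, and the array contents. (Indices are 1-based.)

(s=1,f=1) a[fast]=0 → fast++
(s=1,f=2) a[fast]=0 → fast++
(s=1,f=3) a[fast]=0 → fast++
(s=1,f=4) a[fast]=0 → fast++
(s=1,f=5) a[fast]=0 → fast++
(s=1,f=6) a[fast]=9≠0 swap→a[1]=9 → slow++,fast++
(s=2,f=7) a[fast]=0 → fast++

slow=2, fast=8, a=[9, 0, 0, 0, 0, 0, 0, 0, 5]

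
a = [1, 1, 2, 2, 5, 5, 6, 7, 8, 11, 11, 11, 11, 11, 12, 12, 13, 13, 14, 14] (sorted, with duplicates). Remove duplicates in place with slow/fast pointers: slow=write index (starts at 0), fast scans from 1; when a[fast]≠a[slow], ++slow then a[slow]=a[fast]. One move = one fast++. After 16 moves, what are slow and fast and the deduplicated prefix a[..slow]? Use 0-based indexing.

slow=8, fast=17, prefix=[1, 2, 5, 6, 7, 8, 11, 12, 13]

slow=0 fast=1: a[fast]=1=a[slow] dup, fast++
slow=0 fast=2: a[fast]=2≠a[slow]=1 write a[1]=2, slow++,fast++
slow=1 fast=3: a[fast]=2=a[slow] dup, fast++
slow=1 fast=4: a[fast]=5≠a[slow]=2 write a[2]=5, slow++,fast++
slow=2 fast=5: a[fast]=5=a[slow] dup, fast++
slow=2 fast=6: a[fast]=6≠a[slow]=5 write a[3]=6, slow++,fast++
slow=3 fast=7: a[fast]=7≠a[slow]=6 write a[4]=7, slow++,fast++
slow=4 fast=8: a[fast]=8≠a[slow]=7 write a[5]=8, slow++,fast++
slow=5 fast=9: a[fast]=11≠a[slow]=8 write a[6]=11, slow++,fast++
slow=6 fast=10: a[fast]=11=a[slow] dup, fast++
slow=6 fast=11: a[fast]=11=a[slow] dup, fast++
slow=6 fast=12: a[fast]=11=a[slow] dup, fast++
slow=6 fast=13: a[fast]=11=a[slow] dup, fast++
slow=6 fast=14: a[fast]=12≠a[slow]=11 write a[7]=12, slow++,fast++
slow=7 fast=15: a[fast]=12=a[slow] dup, fast++
slow=7 fast=16: a[fast]=13≠a[slow]=12 write a[8]=13, slow++,fast++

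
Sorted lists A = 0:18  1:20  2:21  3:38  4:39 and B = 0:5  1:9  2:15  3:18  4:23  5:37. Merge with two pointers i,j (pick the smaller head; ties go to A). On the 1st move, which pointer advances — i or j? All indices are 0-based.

j

[i=0,j=0] A[i]=18>B[j]=5 take 5 → j++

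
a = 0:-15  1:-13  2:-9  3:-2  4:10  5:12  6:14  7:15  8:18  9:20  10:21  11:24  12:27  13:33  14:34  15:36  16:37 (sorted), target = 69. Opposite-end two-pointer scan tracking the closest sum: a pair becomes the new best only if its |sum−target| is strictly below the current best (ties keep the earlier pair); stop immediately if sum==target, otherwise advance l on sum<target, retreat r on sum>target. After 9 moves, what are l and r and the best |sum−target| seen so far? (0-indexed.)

l=9, r=16, best |Δ|=14

l=0 r=16: -15+37=22 d=47 *, l++
l=1 r=16: -13+37=24 d=45 *, l++
l=2 r=16: -9+37=28 d=41 *, l++
l=3 r=16: -2+37=35 d=34 *, l++
l=4 r=16: 10+37=47 d=22 *, l++
l=5 r=16: 12+37=49 d=20 *, l++
l=6 r=16: 14+37=51 d=18 *, l++
l=7 r=16: 15+37=52 d=17 *, l++
l=8 r=16: 18+37=55 d=14 *, l++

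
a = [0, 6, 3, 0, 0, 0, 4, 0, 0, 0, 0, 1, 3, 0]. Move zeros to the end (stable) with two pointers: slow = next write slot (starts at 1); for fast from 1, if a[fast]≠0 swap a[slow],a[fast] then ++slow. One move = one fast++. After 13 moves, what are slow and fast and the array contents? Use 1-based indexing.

slow=6, fast=14, a=[6, 3, 4, 1, 3, 0, 0, 0, 0, 0, 0, 0, 0, 0]

slow=1 fast=1: a[fast]=0, fast++
slow=1 fast=2: a[fast]=6≠0 swap→a[1]=6, slow++,fast++
slow=2 fast=3: a[fast]=3≠0 swap→a[2]=3, slow++,fast++
slow=3 fast=4: a[fast]=0, fast++
slow=3 fast=5: a[fast]=0, fast++
slow=3 fast=6: a[fast]=0, fast++
slow=3 fast=7: a[fast]=4≠0 swap→a[3]=4, slow++,fast++
slow=4 fast=8: a[fast]=0, fast++
slow=4 fast=9: a[fast]=0, fast++
slow=4 fast=10: a[fast]=0, fast++
slow=4 fast=11: a[fast]=0, fast++
slow=4 fast=12: a[fast]=1≠0 swap→a[4]=1, slow++,fast++
slow=5 fast=13: a[fast]=3≠0 swap→a[5]=3, slow++,fast++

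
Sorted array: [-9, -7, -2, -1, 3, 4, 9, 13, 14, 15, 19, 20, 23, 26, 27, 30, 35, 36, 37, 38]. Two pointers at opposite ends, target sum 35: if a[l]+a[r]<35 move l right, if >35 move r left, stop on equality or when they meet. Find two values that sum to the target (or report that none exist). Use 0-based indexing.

(-2, 37)

l=0 r=19: -9+38=29 <35, l++
l=1 r=19: -7+38=31 <35, l++
l=2 r=19: -2+38=36 >35, r--
l=2 r=18: -2+37=35, found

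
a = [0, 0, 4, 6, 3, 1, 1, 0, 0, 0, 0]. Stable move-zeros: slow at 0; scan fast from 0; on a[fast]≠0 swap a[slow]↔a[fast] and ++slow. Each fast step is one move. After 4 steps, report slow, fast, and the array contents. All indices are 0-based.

(s=0,f=0) a[fast]=0 → fast++
(s=0,f=1) a[fast]=0 → fast++
(s=0,f=2) a[fast]=4≠0 swap→a[0]=4 → slow++,fast++
(s=1,f=3) a[fast]=6≠0 swap→a[1]=6 → slow++,fast++

slow=2, fast=4, a=[4, 6, 0, 0, 3, 1, 1, 0, 0, 0, 0]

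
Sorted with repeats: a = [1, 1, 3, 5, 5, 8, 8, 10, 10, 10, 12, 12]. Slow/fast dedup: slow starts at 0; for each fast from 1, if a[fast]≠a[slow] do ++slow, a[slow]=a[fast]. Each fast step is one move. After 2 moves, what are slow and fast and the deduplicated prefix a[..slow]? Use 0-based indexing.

(s=0,f=1) a[fast]=1=a[slow] dup → fast++
(s=0,f=2) a[fast]=3≠a[slow]=1 write a[1]=3 → slow++,fast++

slow=1, fast=3, prefix=[1, 3]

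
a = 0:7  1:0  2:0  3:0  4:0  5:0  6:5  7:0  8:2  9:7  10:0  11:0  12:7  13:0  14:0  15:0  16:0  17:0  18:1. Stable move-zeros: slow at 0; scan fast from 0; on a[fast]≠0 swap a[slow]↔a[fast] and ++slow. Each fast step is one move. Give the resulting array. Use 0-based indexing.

[7, 5, 2, 7, 7, 1, 0, 0, 0, 0, 0, 0, 0, 0, 0, 0, 0, 0, 0]

(s=0,f=0) a[fast]=7≠0 swap→a[0]=7 → slow++,fast++
(s=1,f=1) a[fast]=0 → fast++
(s=1,f=2) a[fast]=0 → fast++
(s=1,f=3) a[fast]=0 → fast++
(s=1,f=4) a[fast]=0 → fast++
(s=1,f=5) a[fast]=0 → fast++
(s=1,f=6) a[fast]=5≠0 swap→a[1]=5 → slow++,fast++
(s=2,f=7) a[fast]=0 → fast++
(s=2,f=8) a[fast]=2≠0 swap→a[2]=2 → slow++,fast++
(s=3,f=9) a[fast]=7≠0 swap→a[3]=7 → slow++,fast++
(s=4,f=10) a[fast]=0 → fast++
(s=4,f=11) a[fast]=0 → fast++
(s=4,f=12) a[fast]=7≠0 swap→a[4]=7 → slow++,fast++
(s=5,f=13) a[fast]=0 → fast++
(s=5,f=14) a[fast]=0 → fast++
(s=5,f=15) a[fast]=0 → fast++
(s=5,f=16) a[fast]=0 → fast++
(s=5,f=17) a[fast]=0 → fast++
(s=5,f=18) a[fast]=1≠0 swap→a[5]=1 → slow++,fast++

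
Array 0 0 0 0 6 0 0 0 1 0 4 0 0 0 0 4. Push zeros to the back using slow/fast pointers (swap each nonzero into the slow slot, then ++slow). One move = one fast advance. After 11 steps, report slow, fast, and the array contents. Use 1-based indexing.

(s=1,f=1) a[fast]=0 → fast++
(s=1,f=2) a[fast]=0 → fast++
(s=1,f=3) a[fast]=0 → fast++
(s=1,f=4) a[fast]=0 → fast++
(s=1,f=5) a[fast]=6≠0 swap→a[1]=6 → slow++,fast++
(s=2,f=6) a[fast]=0 → fast++
(s=2,f=7) a[fast]=0 → fast++
(s=2,f=8) a[fast]=0 → fast++
(s=2,f=9) a[fast]=1≠0 swap→a[2]=1 → slow++,fast++
(s=3,f=10) a[fast]=0 → fast++
(s=3,f=11) a[fast]=4≠0 swap→a[3]=4 → slow++,fast++

slow=4, fast=12, a=[6, 1, 4, 0, 0, 0, 0, 0, 0, 0, 0, 0, 0, 0, 0, 4]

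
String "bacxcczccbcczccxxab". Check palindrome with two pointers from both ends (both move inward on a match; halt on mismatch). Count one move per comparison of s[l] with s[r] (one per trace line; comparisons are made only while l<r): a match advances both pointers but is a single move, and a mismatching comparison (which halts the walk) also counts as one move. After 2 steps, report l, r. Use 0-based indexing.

l=2, r=16

l=0 r=18: 'b'=='b', l++,r--
l=1 r=17: 'a'=='a', l++,r--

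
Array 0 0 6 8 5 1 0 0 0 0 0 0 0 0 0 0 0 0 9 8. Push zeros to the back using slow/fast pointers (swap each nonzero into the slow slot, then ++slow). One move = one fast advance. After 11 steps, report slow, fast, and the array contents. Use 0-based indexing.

slow=4, fast=11, a=[6, 8, 5, 1, 0, 0, 0, 0, 0, 0, 0, 0, 0, 0, 0, 0, 0, 0, 9, 8]

slow=0 fast=0: a[fast]=0, fast++
slow=0 fast=1: a[fast]=0, fast++
slow=0 fast=2: a[fast]=6≠0 swap→a[0]=6, slow++,fast++
slow=1 fast=3: a[fast]=8≠0 swap→a[1]=8, slow++,fast++
slow=2 fast=4: a[fast]=5≠0 swap→a[2]=5, slow++,fast++
slow=3 fast=5: a[fast]=1≠0 swap→a[3]=1, slow++,fast++
slow=4 fast=6: a[fast]=0, fast++
slow=4 fast=7: a[fast]=0, fast++
slow=4 fast=8: a[fast]=0, fast++
slow=4 fast=9: a[fast]=0, fast++
slow=4 fast=10: a[fast]=0, fast++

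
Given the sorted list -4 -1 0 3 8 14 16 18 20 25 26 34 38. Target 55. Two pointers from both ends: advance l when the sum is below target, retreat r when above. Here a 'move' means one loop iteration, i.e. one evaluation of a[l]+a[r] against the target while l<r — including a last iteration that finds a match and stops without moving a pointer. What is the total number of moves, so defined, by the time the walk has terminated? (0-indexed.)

l=0 r=12: -4+38=34 <55, l++
l=1 r=12: -1+38=37 <55, l++
l=2 r=12: 0+38=38 <55, l++
l=3 r=12: 3+38=41 <55, l++
l=4 r=12: 8+38=46 <55, l++
l=5 r=12: 14+38=52 <55, l++
l=6 r=12: 16+38=54 <55, l++
l=7 r=12: 18+38=56 >55, r--
l=7 r=11: 18+34=52 <55, l++
l=8 r=11: 20+34=54 <55, l++
l=9 r=11: 25+34=59 >55, r--
l=9 r=10: 25+26=51 <55, l++

12 moves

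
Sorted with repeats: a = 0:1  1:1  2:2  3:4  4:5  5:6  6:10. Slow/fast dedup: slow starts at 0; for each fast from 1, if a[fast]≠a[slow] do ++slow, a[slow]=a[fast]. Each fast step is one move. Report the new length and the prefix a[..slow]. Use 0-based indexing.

length 6; prefix = [1, 2, 4, 5, 6, 10]

(s=0,f=1) a[fast]=1=a[slow] dup → fast++
(s=0,f=2) a[fast]=2≠a[slow]=1 write a[1]=2 → slow++,fast++
(s=1,f=3) a[fast]=4≠a[slow]=2 write a[2]=4 → slow++,fast++
(s=2,f=4) a[fast]=5≠a[slow]=4 write a[3]=5 → slow++,fast++
(s=3,f=5) a[fast]=6≠a[slow]=5 write a[4]=6 → slow++,fast++
(s=4,f=6) a[fast]=10≠a[slow]=6 write a[5]=10 → slow++,fast++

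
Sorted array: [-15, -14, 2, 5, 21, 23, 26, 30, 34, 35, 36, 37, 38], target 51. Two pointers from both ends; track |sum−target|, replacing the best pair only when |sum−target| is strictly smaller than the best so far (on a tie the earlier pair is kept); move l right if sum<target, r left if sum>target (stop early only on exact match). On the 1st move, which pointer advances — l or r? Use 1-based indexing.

[1,13] -15+38=23 d=28 * → l++

l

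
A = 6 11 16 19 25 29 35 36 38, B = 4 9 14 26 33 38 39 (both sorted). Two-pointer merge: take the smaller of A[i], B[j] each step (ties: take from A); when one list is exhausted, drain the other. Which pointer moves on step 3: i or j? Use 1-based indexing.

j

[i=1,j=1] A[i]=6>B[j]=4 take 4 → j++
[i=1,j=2] A[i]=6<=B[j]=9 take 6 → i++
[i=2,j=2] A[i]=11>B[j]=9 take 9 → j++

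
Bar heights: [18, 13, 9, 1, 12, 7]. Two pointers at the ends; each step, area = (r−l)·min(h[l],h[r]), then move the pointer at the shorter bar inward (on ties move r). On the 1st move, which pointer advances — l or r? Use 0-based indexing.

r

[0,5] min(18,7)*5=35 best=35 * → r--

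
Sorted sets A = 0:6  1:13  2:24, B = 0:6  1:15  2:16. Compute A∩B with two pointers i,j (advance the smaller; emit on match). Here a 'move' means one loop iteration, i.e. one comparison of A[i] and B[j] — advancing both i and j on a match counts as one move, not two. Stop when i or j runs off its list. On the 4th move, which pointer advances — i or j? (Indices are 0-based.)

i=0 j=0: 6==6 emit, i++,j++
i=1 j=1: 13<15, i++
i=2 j=1: 24>15, j++
i=2 j=2: 24>16, j++

j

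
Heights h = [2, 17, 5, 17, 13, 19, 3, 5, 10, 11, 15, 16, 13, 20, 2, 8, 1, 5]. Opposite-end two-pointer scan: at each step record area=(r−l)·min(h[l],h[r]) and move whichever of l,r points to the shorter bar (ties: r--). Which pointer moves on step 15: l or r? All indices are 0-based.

l=0 r=17: min(2,5)*17=34 best=34 *, l++
l=1 r=17: min(17,5)*16=80 best=80 *, r--
l=1 r=16: min(17,1)*15=15 best=80, r--
l=1 r=15: min(17,8)*14=112 best=112 *, r--
l=1 r=14: min(17,2)*13=26 best=112, r--
l=1 r=13: min(17,20)*12=204 best=204 *, l++
l=2 r=13: min(5,20)*11=55 best=204, l++
l=3 r=13: min(17,20)*10=170 best=204, l++
l=4 r=13: min(13,20)*9=117 best=204, l++
l=5 r=13: min(19,20)*8=152 best=204, l++
l=6 r=13: min(3,20)*7=21 best=204, l++
l=7 r=13: min(5,20)*6=30 best=204, l++
l=8 r=13: min(10,20)*5=50 best=204, l++
l=9 r=13: min(11,20)*4=44 best=204, l++
l=10 r=13: min(15,20)*3=45 best=204, l++

l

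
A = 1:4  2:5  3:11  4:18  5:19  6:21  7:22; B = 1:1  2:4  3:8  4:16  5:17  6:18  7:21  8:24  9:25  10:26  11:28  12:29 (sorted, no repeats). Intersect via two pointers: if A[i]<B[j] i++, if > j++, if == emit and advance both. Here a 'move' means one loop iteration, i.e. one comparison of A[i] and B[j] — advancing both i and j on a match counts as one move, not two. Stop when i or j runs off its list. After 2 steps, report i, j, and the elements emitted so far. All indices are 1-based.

i=2, j=3, emitted=[4]

i=1 j=1: 4>1, j++
i=1 j=2: 4==4 emit, i++,j++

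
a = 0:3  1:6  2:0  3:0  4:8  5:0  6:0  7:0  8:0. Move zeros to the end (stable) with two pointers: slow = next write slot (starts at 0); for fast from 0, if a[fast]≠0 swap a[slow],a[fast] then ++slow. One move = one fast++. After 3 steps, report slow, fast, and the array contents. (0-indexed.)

slow=0 fast=0: a[fast]=3≠0 swap→a[0]=3, slow++,fast++
slow=1 fast=1: a[fast]=6≠0 swap→a[1]=6, slow++,fast++
slow=2 fast=2: a[fast]=0, fast++

slow=2, fast=3, a=[3, 6, 0, 0, 8, 0, 0, 0, 0]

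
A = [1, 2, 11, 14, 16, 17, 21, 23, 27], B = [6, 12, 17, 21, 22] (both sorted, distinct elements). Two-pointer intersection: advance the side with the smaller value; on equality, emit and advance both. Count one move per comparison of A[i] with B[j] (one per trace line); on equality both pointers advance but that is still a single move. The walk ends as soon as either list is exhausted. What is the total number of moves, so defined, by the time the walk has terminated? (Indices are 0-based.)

i=0 j=0: 1<6, i++
i=1 j=0: 2<6, i++
i=2 j=0: 11>6, j++
i=2 j=1: 11<12, i++
i=3 j=1: 14>12, j++
i=3 j=2: 14<17, i++
i=4 j=2: 16<17, i++
i=5 j=2: 17==17 emit, i++,j++
i=6 j=3: 21==21 emit, i++,j++
i=7 j=4: 23>22, j++

10 moves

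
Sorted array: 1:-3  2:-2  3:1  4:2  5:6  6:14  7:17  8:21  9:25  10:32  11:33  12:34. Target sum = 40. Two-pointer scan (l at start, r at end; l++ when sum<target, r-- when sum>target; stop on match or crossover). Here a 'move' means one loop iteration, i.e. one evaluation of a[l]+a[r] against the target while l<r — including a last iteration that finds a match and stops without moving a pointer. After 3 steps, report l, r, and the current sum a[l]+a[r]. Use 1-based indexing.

l=4, r=12, sum=36

l=1 r=12: -3+34=31 <40, l++
l=2 r=12: -2+34=32 <40, l++
l=3 r=12: 1+34=35 <40, l++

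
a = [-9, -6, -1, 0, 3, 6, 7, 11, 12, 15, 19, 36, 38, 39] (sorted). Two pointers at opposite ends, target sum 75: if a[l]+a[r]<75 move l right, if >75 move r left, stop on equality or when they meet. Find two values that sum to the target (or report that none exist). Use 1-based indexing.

l=1 r=14: -9+39=30 <75, l++
l=2 r=14: -6+39=33 <75, l++
l=3 r=14: -1+39=38 <75, l++
l=4 r=14: 0+39=39 <75, l++
l=5 r=14: 3+39=42 <75, l++
l=6 r=14: 6+39=45 <75, l++
l=7 r=14: 7+39=46 <75, l++
l=8 r=14: 11+39=50 <75, l++
l=9 r=14: 12+39=51 <75, l++
l=10 r=14: 15+39=54 <75, l++
l=11 r=14: 19+39=58 <75, l++
l=12 r=14: 36+39=75, found

(36, 39)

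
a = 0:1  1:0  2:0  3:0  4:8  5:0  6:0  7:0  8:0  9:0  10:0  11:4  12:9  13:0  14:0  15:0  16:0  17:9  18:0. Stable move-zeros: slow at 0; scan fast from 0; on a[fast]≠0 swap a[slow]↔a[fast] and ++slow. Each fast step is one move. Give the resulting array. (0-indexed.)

(s=0,f=0) a[fast]=1≠0 swap→a[0]=1 → slow++,fast++
(s=1,f=1) a[fast]=0 → fast++
(s=1,f=2) a[fast]=0 → fast++
(s=1,f=3) a[fast]=0 → fast++
(s=1,f=4) a[fast]=8≠0 swap→a[1]=8 → slow++,fast++
(s=2,f=5) a[fast]=0 → fast++
(s=2,f=6) a[fast]=0 → fast++
(s=2,f=7) a[fast]=0 → fast++
(s=2,f=8) a[fast]=0 → fast++
(s=2,f=9) a[fast]=0 → fast++
(s=2,f=10) a[fast]=0 → fast++
(s=2,f=11) a[fast]=4≠0 swap→a[2]=4 → slow++,fast++
(s=3,f=12) a[fast]=9≠0 swap→a[3]=9 → slow++,fast++
(s=4,f=13) a[fast]=0 → fast++
(s=4,f=14) a[fast]=0 → fast++
(s=4,f=15) a[fast]=0 → fast++
(s=4,f=16) a[fast]=0 → fast++
(s=4,f=17) a[fast]=9≠0 swap→a[4]=9 → slow++,fast++
(s=5,f=18) a[fast]=0 → fast++

[1, 8, 4, 9, 9, 0, 0, 0, 0, 0, 0, 0, 0, 0, 0, 0, 0, 0, 0]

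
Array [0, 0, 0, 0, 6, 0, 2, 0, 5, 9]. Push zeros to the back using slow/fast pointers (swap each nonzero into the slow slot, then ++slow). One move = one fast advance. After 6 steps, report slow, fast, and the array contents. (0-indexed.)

(s=0,f=0) a[fast]=0 → fast++
(s=0,f=1) a[fast]=0 → fast++
(s=0,f=2) a[fast]=0 → fast++
(s=0,f=3) a[fast]=0 → fast++
(s=0,f=4) a[fast]=6≠0 swap→a[0]=6 → slow++,fast++
(s=1,f=5) a[fast]=0 → fast++

slow=1, fast=6, a=[6, 0, 0, 0, 0, 0, 2, 0, 5, 9]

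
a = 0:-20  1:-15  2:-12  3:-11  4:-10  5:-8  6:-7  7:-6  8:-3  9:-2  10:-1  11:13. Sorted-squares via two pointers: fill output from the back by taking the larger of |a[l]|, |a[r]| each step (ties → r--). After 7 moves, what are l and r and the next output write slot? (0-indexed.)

l=6, r=10, next write slot=4

l=0 r=11: |-20|>|13| out[11]=400, l++
l=1 r=11: |-15|>|13| out[10]=225, l++
l=2 r=11: |-12|<=|13| out[9]=169, r--
l=2 r=10: |-12|>|-1| out[8]=144, l++
l=3 r=10: |-11|>|-1| out[7]=121, l++
l=4 r=10: |-10|>|-1| out[6]=100, l++
l=5 r=10: |-8|>|-1| out[5]=64, l++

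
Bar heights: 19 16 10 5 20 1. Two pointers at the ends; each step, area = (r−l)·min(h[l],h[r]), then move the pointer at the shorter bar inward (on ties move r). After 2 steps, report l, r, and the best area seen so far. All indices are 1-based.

l=2, r=5, best area=76

l=1 r=6: min(19,1)*5=5 best=5 *, r--
l=1 r=5: min(19,20)*4=76 best=76 *, l++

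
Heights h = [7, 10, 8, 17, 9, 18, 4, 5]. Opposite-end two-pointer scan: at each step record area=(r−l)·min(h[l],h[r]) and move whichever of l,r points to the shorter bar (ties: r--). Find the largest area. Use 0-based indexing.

max area = 40

[0,7] min(7,5)*7=35 best=35 * → r--
[0,6] min(7,4)*6=24 best=35 → r--
[0,5] min(7,18)*5=35 best=35 → l++
[1,5] min(10,18)*4=40 best=40 * → l++
[2,5] min(8,18)*3=24 best=40 → l++
[3,5] min(17,18)*2=34 best=40 → l++
[4,5] min(9,18)*1=9 best=40 → l++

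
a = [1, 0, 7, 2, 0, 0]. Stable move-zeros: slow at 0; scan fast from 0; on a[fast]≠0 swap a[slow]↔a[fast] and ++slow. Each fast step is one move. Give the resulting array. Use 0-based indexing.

[1, 7, 2, 0, 0, 0]

slow=0 fast=0: a[fast]=1≠0 swap→a[0]=1, slow++,fast++
slow=1 fast=1: a[fast]=0, fast++
slow=1 fast=2: a[fast]=7≠0 swap→a[1]=7, slow++,fast++
slow=2 fast=3: a[fast]=2≠0 swap→a[2]=2, slow++,fast++
slow=3 fast=4: a[fast]=0, fast++
slow=3 fast=5: a[fast]=0, fast++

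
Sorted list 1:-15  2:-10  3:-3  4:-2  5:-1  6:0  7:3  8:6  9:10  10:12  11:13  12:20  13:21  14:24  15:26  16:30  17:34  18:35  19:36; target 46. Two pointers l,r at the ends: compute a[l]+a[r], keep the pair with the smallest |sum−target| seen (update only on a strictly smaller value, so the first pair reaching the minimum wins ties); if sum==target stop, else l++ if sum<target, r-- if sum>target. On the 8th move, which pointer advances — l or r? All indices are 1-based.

l

l=1 r=19: -15+36=21 d=25 *, l++
l=2 r=19: -10+36=26 d=20 *, l++
l=3 r=19: -3+36=33 d=13 *, l++
l=4 r=19: -2+36=34 d=12 *, l++
l=5 r=19: -1+36=35 d=11 *, l++
l=6 r=19: 0+36=36 d=10 *, l++
l=7 r=19: 3+36=39 d=7 *, l++
l=8 r=19: 6+36=42 d=4 *, l++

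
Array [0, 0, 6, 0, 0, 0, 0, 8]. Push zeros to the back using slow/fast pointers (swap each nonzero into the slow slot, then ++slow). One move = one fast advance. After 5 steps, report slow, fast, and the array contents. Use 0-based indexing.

slow=1, fast=5, a=[6, 0, 0, 0, 0, 0, 0, 8]

slow=0 fast=0: a[fast]=0, fast++
slow=0 fast=1: a[fast]=0, fast++
slow=0 fast=2: a[fast]=6≠0 swap→a[0]=6, slow++,fast++
slow=1 fast=3: a[fast]=0, fast++
slow=1 fast=4: a[fast]=0, fast++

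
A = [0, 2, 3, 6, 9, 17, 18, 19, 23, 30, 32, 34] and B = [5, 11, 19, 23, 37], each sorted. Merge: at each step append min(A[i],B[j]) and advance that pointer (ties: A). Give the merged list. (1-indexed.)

i=1 j=1: A[i]=0<=B[j]=5 take 0, i++
i=2 j=1: A[i]=2<=B[j]=5 take 2, i++
i=3 j=1: A[i]=3<=B[j]=5 take 3, i++
i=4 j=1: A[i]=6>B[j]=5 take 5, j++
i=4 j=2: A[i]=6<=B[j]=11 take 6, i++
i=5 j=2: A[i]=9<=B[j]=11 take 9, i++
i=6 j=2: A[i]=17>B[j]=11 take 11, j++
i=6 j=3: A[i]=17<=B[j]=19 take 17, i++
i=7 j=3: A[i]=18<=B[j]=19 take 18, i++
i=8 j=3: A[i]=19<=B[j]=19 take 19, i++
i=9 j=3: A[i]=23>B[j]=19 take 19, j++
i=9 j=4: A[i]=23<=B[j]=23 take 23, i++
i=10 j=4: A[i]=30>B[j]=23 take 23, j++
i=10 j=5: A[i]=30<=B[j]=37 take 30, i++
i=11 j=5: A[i]=32<=B[j]=37 take 32, i++
i=12 j=5: A[i]=34<=B[j]=37 take 34, i++
i=13 j=5: A done, take B[j]=37, j++

[0, 2, 3, 5, 6, 9, 11, 17, 18, 19, 19, 23, 23, 30, 32, 34, 37]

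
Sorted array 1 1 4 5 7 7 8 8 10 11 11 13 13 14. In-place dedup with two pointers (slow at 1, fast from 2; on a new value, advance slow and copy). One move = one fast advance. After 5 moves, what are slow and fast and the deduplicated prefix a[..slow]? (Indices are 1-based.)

(s=1,f=2) a[fast]=1=a[slow] dup → fast++
(s=1,f=3) a[fast]=4≠a[slow]=1 write a[2]=4 → slow++,fast++
(s=2,f=4) a[fast]=5≠a[slow]=4 write a[3]=5 → slow++,fast++
(s=3,f=5) a[fast]=7≠a[slow]=5 write a[4]=7 → slow++,fast++
(s=4,f=6) a[fast]=7=a[slow] dup → fast++

slow=4, fast=7, prefix=[1, 4, 5, 7]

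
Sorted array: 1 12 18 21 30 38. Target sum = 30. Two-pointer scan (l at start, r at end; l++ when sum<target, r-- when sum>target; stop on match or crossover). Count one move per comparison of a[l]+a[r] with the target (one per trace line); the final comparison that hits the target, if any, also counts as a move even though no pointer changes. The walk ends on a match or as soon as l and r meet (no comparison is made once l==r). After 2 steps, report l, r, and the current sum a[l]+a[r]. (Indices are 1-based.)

l=1, r=4, sum=22

[1,6] 1+38=39 >30 → r--
[1,5] 1+30=31 >30 → r--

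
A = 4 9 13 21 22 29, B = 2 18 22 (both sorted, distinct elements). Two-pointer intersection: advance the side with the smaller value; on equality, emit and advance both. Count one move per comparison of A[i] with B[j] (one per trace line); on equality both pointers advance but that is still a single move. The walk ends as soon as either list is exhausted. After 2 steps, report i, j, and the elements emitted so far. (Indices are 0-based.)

i=0 j=0: 4>2, j++
i=0 j=1: 4<18, i++

i=1, j=1, emitted=[]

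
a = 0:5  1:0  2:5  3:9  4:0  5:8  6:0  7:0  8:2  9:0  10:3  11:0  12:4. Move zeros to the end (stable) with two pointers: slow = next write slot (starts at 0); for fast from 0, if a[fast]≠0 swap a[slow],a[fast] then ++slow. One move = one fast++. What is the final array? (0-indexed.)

[5, 5, 9, 8, 2, 3, 4, 0, 0, 0, 0, 0, 0]

(s=0,f=0) a[fast]=5≠0 swap→a[0]=5 → slow++,fast++
(s=1,f=1) a[fast]=0 → fast++
(s=1,f=2) a[fast]=5≠0 swap→a[1]=5 → slow++,fast++
(s=2,f=3) a[fast]=9≠0 swap→a[2]=9 → slow++,fast++
(s=3,f=4) a[fast]=0 → fast++
(s=3,f=5) a[fast]=8≠0 swap→a[3]=8 → slow++,fast++
(s=4,f=6) a[fast]=0 → fast++
(s=4,f=7) a[fast]=0 → fast++
(s=4,f=8) a[fast]=2≠0 swap→a[4]=2 → slow++,fast++
(s=5,f=9) a[fast]=0 → fast++
(s=5,f=10) a[fast]=3≠0 swap→a[5]=3 → slow++,fast++
(s=6,f=11) a[fast]=0 → fast++
(s=6,f=12) a[fast]=4≠0 swap→a[6]=4 → slow++,fast++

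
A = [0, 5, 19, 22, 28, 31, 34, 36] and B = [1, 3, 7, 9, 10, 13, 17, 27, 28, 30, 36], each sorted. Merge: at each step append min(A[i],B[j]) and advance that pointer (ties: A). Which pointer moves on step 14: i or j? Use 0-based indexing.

j

[i=0,j=0] A[i]=0<=B[j]=1 take 0 → i++
[i=1,j=0] A[i]=5>B[j]=1 take 1 → j++
[i=1,j=1] A[i]=5>B[j]=3 take 3 → j++
[i=1,j=2] A[i]=5<=B[j]=7 take 5 → i++
[i=2,j=2] A[i]=19>B[j]=7 take 7 → j++
[i=2,j=3] A[i]=19>B[j]=9 take 9 → j++
[i=2,j=4] A[i]=19>B[j]=10 take 10 → j++
[i=2,j=5] A[i]=19>B[j]=13 take 13 → j++
[i=2,j=6] A[i]=19>B[j]=17 take 17 → j++
[i=2,j=7] A[i]=19<=B[j]=27 take 19 → i++
[i=3,j=7] A[i]=22<=B[j]=27 take 22 → i++
[i=4,j=7] A[i]=28>B[j]=27 take 27 → j++
[i=4,j=8] A[i]=28<=B[j]=28 take 28 → i++
[i=5,j=8] A[i]=31>B[j]=28 take 28 → j++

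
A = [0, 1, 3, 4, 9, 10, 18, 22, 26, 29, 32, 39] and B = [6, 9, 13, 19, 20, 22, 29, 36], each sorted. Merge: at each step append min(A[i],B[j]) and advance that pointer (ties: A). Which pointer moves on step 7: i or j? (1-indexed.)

i=1 j=1: A[i]=0<=B[j]=6 take 0, i++
i=2 j=1: A[i]=1<=B[j]=6 take 1, i++
i=3 j=1: A[i]=3<=B[j]=6 take 3, i++
i=4 j=1: A[i]=4<=B[j]=6 take 4, i++
i=5 j=1: A[i]=9>B[j]=6 take 6, j++
i=5 j=2: A[i]=9<=B[j]=9 take 9, i++
i=6 j=2: A[i]=10>B[j]=9 take 9, j++

j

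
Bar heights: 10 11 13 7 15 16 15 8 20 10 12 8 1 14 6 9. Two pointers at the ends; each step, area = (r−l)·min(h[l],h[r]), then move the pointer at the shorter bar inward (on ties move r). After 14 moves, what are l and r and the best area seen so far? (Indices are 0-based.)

l=0 r=15: min(10,9)*15=135 best=135 *, r--
l=0 r=14: min(10,6)*14=84 best=135, r--
l=0 r=13: min(10,14)*13=130 best=135, l++
l=1 r=13: min(11,14)*12=132 best=135, l++
l=2 r=13: min(13,14)*11=143 best=143 *, l++
l=3 r=13: min(7,14)*10=70 best=143, l++
l=4 r=13: min(15,14)*9=126 best=143, r--
l=4 r=12: min(15,1)*8=8 best=143, r--
l=4 r=11: min(15,8)*7=56 best=143, r--
l=4 r=10: min(15,12)*6=72 best=143, r--
l=4 r=9: min(15,10)*5=50 best=143, r--
l=4 r=8: min(15,20)*4=60 best=143, l++
l=5 r=8: min(16,20)*3=48 best=143, l++
l=6 r=8: min(15,20)*2=30 best=143, l++

l=7, r=8, best area=143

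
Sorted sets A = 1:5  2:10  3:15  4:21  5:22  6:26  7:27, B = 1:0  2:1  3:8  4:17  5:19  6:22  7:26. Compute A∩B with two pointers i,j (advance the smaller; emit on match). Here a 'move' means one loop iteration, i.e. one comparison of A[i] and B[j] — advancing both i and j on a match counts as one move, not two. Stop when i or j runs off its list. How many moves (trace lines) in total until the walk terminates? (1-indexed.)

11 moves

[i=1,j=1] 5>0 → j++
[i=1,j=2] 5>1 → j++
[i=1,j=3] 5<8 → i++
[i=2,j=3] 10>8 → j++
[i=2,j=4] 10<17 → i++
[i=3,j=4] 15<17 → i++
[i=4,j=4] 21>17 → j++
[i=4,j=5] 21>19 → j++
[i=4,j=6] 21<22 → i++
[i=5,j=6] 22==22 emit → i++,j++
[i=6,j=7] 26==26 emit → i++,j++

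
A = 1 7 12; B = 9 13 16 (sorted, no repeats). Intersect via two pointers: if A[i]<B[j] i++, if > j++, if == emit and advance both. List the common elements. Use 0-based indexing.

intersection = []

i=0 j=0: 1<9, i++
i=1 j=0: 7<9, i++
i=2 j=0: 12>9, j++
i=2 j=1: 12<13, i++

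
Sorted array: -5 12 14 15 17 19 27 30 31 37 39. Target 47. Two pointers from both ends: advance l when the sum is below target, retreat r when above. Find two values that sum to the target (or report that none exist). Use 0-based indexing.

l=0 r=10: -5+39=34 <47, l++
l=1 r=10: 12+39=51 >47, r--
l=1 r=9: 12+37=49 >47, r--
l=1 r=8: 12+31=43 <47, l++
l=2 r=8: 14+31=45 <47, l++
l=3 r=8: 15+31=46 <47, l++
l=4 r=8: 17+31=48 >47, r--
l=4 r=7: 17+30=47, found

(17, 30)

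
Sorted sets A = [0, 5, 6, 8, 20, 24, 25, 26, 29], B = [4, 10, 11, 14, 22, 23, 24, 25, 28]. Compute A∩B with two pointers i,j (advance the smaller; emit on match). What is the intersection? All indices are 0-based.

i=0 j=0: 0<4, i++
i=1 j=0: 5>4, j++
i=1 j=1: 5<10, i++
i=2 j=1: 6<10, i++
i=3 j=1: 8<10, i++
i=4 j=1: 20>10, j++
i=4 j=2: 20>11, j++
i=4 j=3: 20>14, j++
i=4 j=4: 20<22, i++
i=5 j=4: 24>22, j++
i=5 j=5: 24>23, j++
i=5 j=6: 24==24 emit, i++,j++
i=6 j=7: 25==25 emit, i++,j++
i=7 j=8: 26<28, i++
i=8 j=8: 29>28, j++

intersection = [24, 25]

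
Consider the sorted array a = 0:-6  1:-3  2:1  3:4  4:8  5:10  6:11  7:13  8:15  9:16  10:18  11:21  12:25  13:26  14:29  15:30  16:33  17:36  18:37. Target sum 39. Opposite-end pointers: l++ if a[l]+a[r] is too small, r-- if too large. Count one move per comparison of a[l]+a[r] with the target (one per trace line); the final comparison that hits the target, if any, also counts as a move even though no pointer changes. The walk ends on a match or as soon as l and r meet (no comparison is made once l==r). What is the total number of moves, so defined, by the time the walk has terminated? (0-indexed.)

10 moves

l=0 r=18: -6+37=31 <39, l++
l=1 r=18: -3+37=34 <39, l++
l=2 r=18: 1+37=38 <39, l++
l=3 r=18: 4+37=41 >39, r--
l=3 r=17: 4+36=40 >39, r--
l=3 r=16: 4+33=37 <39, l++
l=4 r=16: 8+33=41 >39, r--
l=4 r=15: 8+30=38 <39, l++
l=5 r=15: 10+30=40 >39, r--
l=5 r=14: 10+29=39, found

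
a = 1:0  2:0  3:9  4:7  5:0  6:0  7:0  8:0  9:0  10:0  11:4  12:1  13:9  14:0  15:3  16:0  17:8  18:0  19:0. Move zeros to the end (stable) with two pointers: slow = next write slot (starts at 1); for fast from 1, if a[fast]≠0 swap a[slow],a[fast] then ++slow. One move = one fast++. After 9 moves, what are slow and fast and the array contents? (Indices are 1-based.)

slow=1 fast=1: a[fast]=0, fast++
slow=1 fast=2: a[fast]=0, fast++
slow=1 fast=3: a[fast]=9≠0 swap→a[1]=9, slow++,fast++
slow=2 fast=4: a[fast]=7≠0 swap→a[2]=7, slow++,fast++
slow=3 fast=5: a[fast]=0, fast++
slow=3 fast=6: a[fast]=0, fast++
slow=3 fast=7: a[fast]=0, fast++
slow=3 fast=8: a[fast]=0, fast++
slow=3 fast=9: a[fast]=0, fast++

slow=3, fast=10, a=[9, 7, 0, 0, 0, 0, 0, 0, 0, 0, 4, 1, 9, 0, 3, 0, 8, 0, 0]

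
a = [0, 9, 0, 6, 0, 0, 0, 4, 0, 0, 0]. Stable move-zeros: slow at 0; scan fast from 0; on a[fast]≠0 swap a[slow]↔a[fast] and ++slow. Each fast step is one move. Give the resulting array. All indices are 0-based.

(s=0,f=0) a[fast]=0 → fast++
(s=0,f=1) a[fast]=9≠0 swap→a[0]=9 → slow++,fast++
(s=1,f=2) a[fast]=0 → fast++
(s=1,f=3) a[fast]=6≠0 swap→a[1]=6 → slow++,fast++
(s=2,f=4) a[fast]=0 → fast++
(s=2,f=5) a[fast]=0 → fast++
(s=2,f=6) a[fast]=0 → fast++
(s=2,f=7) a[fast]=4≠0 swap→a[2]=4 → slow++,fast++
(s=3,f=8) a[fast]=0 → fast++
(s=3,f=9) a[fast]=0 → fast++
(s=3,f=10) a[fast]=0 → fast++

[9, 6, 4, 0, 0, 0, 0, 0, 0, 0, 0]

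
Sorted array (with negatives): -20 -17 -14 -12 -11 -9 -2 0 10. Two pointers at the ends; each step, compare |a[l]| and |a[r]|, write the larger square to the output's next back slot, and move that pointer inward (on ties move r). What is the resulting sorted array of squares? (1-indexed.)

[0, 4, 81, 100, 121, 144, 196, 289, 400]

l=1 r=9: |-20|>|10| out[9]=400, l++
l=2 r=9: |-17|>|10| out[8]=289, l++
l=3 r=9: |-14|>|10| out[7]=196, l++
l=4 r=9: |-12|>|10| out[6]=144, l++
l=5 r=9: |-11|>|10| out[5]=121, l++
l=6 r=9: |-9|<=|10| out[4]=100, r--
l=6 r=8: |-9|>|0| out[3]=81, l++
l=7 r=8: |-2|>|0| out[2]=4, l++
l=8 r=8: |0|<=|0| out[1]=0, r--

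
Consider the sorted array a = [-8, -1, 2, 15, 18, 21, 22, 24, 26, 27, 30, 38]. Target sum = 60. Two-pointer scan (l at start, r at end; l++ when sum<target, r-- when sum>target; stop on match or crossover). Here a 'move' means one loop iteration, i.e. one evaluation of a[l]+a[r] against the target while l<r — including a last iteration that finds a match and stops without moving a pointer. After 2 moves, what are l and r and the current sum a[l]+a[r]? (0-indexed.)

l=2, r=11, sum=40

l=0 r=11: -8+38=30 <60, l++
l=1 r=11: -1+38=37 <60, l++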